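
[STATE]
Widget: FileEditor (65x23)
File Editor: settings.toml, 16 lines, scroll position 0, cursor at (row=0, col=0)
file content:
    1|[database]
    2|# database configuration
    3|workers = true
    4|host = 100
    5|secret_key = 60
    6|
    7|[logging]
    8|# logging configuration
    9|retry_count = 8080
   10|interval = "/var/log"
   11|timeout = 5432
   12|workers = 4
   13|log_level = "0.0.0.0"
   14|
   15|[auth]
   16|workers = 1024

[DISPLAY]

█database]                                                      ▲
# database configuration                                        █
workers = true                                                  ░
host = 100                                                      ░
secret_key = 60                                                 ░
                                                                ░
[logging]                                                       ░
# logging configuration                                         ░
retry_count = 8080                                              ░
interval = "/var/log"                                           ░
timeout = 5432                                                  ░
workers = 4                                                     ░
log_level = "0.0.0.0"                                           ░
                                                                ░
[auth]                                                          ░
workers = 1024                                                  ░
                                                                ░
                                                                ░
                                                                ░
                                                                ░
                                                                ░
                                                                ░
                                                                ▼


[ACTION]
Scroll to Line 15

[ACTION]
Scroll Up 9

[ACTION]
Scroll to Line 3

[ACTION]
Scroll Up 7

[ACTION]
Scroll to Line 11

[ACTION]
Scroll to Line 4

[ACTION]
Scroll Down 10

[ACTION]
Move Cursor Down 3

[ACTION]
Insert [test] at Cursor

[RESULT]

[database]                                                      ▲
# database configuration                                        █
workers = true                                                  ░
test█ost = 100                                                  ░
secret_key = 60                                                 ░
                                                                ░
[logging]                                                       ░
# logging configuration                                         ░
retry_count = 8080                                              ░
interval = "/var/log"                                           ░
timeout = 5432                                                  ░
workers = 4                                                     ░
log_level = "0.0.0.0"                                           ░
                                                                ░
[auth]                                                          ░
workers = 1024                                                  ░
                                                                ░
                                                                ░
                                                                ░
                                                                ░
                                                                ░
                                                                ░
                                                                ▼


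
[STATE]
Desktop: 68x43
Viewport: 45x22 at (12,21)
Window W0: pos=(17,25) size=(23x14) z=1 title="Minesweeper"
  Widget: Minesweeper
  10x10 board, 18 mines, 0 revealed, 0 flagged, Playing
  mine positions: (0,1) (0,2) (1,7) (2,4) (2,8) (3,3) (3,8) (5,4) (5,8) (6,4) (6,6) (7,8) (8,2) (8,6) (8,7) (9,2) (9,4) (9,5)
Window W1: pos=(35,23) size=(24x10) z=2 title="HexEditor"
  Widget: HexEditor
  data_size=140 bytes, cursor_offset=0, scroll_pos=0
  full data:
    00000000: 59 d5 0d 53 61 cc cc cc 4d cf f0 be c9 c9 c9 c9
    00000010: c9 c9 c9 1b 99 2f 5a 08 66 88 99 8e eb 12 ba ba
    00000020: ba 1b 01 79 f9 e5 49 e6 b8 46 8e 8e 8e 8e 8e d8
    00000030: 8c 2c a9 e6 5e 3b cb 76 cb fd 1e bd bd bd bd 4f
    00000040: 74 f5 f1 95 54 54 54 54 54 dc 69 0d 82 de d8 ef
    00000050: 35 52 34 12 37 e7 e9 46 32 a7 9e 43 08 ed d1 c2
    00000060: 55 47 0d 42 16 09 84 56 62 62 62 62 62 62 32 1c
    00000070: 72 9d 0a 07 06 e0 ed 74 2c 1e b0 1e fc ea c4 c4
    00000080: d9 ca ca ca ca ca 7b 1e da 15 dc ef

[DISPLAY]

                                             
                                             
                       ┏━━━━━━━━━━━━━━━━━━━━━
                       ┃ HexEditor           
     ┏━━━━━━━━━━━━━━━━━┠─────────────────────
     ┃ Minesweeper     ┃00000000  59 d5 0d 53
     ┠─────────────────┃00000010  c9 c9 c9 1b
     ┃■■■■■■■■■■       ┃00000020  ba 1b 01 79
     ┃■■■■■■■■■■       ┃00000030  8c 2c a9 e6
     ┃■■■■■■■■■■       ┃00000040  74 f5 f1 95
     ┃■■■■■■■■■■       ┃00000050  35 52 34 12
     ┃■■■■■■■■■■       ┗━━━━━━━━━━━━━━━━━━━━━
     ┃■■■■■■■■■■           ┃                 
     ┃■■■■■■■■■■           ┃                 
     ┃■■■■■■■■■■           ┃                 
     ┃■■■■■■■■■■           ┃                 
     ┃■■■■■■■■■■           ┃                 
     ┗━━━━━━━━━━━━━━━━━━━━━┛                 
                                             
                                             
                                             
                                             


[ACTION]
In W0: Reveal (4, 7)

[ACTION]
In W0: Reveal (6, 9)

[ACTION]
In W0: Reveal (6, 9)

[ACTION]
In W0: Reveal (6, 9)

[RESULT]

                                             
                                             
                       ┏━━━━━━━━━━━━━━━━━━━━━
                       ┃ HexEditor           
     ┏━━━━━━━━━━━━━━━━━┠─────────────────────
     ┃ Minesweeper     ┃00000000  59 d5 0d 53
     ┠─────────────────┃00000010  c9 c9 c9 1b
     ┃■■■■■■■■■■       ┃00000020  ba 1b 01 79
     ┃■■■■■■■■■■       ┃00000030  8c 2c a9 e6
     ┃■■■■■■■■■■       ┃00000040  74 f5 f1 95
     ┃■■■■■■■■■■       ┃00000050  35 52 34 12
     ┃■■■■■■■2■■       ┗━━━━━━━━━━━━━━━━━━━━━
     ┃■■■■■■■■■■           ┃                 
     ┃■■■■■■■■■2           ┃                 
     ┃■■■■■■■■■■           ┃                 
     ┃■■■■■■■■■■           ┃                 
     ┃■■■■■■■■■■           ┃                 
     ┗━━━━━━━━━━━━━━━━━━━━━┛                 
                                             
                                             
                                             
                                             


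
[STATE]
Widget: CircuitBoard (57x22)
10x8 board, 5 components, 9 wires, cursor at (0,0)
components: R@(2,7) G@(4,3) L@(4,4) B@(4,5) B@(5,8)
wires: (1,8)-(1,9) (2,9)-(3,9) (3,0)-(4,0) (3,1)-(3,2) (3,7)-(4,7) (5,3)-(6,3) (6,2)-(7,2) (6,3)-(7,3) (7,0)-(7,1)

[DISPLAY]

   0 1 2 3 4 5 6 7 8 9                                   
0  [.]                                                   
                                                         
1                                   · ─ ·                
                                                         
2                               R       ·                
                                        │                
3   ·   · ─ ·                   ·       ·                
    │                           │                        
4   ·           G   L   B       ·                        
                                                         
5               ·                   B                    
                │                                        
6           ·   ·                                        
            │   │                                        
7   · ─ ·   ·   ·                                        
Cursor: (0,0)                                            
                                                         
                                                         
                                                         
                                                         
                                                         


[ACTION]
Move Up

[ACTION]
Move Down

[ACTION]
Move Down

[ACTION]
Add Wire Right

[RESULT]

   0 1 2 3 4 5 6 7 8 9                                   
0                                                        
                                                         
1                                   · ─ ·                
                                                         
2  [.]─ ·                       R       ·                
                                        │                
3   ·   · ─ ·                   ·       ·                
    │                           │                        
4   ·           G   L   B       ·                        
                                                         
5               ·                   B                    
                │                                        
6           ·   ·                                        
            │   │                                        
7   · ─ ·   ·   ·                                        
Cursor: (2,0)                                            
                                                         
                                                         
                                                         
                                                         
                                                         


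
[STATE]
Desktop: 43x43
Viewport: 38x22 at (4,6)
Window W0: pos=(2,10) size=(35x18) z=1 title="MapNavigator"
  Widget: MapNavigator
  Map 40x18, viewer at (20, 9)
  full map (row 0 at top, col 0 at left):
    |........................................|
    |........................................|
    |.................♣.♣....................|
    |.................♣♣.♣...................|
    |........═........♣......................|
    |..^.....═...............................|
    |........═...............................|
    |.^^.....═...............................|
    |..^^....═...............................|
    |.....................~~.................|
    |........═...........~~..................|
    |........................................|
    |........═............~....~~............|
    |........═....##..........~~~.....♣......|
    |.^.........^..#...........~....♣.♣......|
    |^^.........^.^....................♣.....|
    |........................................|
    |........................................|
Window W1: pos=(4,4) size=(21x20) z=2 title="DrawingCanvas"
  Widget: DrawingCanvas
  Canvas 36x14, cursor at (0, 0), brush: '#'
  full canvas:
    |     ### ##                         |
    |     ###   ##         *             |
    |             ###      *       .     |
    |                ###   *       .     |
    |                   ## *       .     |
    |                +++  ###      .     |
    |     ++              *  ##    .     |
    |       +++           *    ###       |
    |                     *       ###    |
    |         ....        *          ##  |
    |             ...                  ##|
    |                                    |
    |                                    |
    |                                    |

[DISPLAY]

┠───────────────────┨                 
┃+    ### ##        ┃                 
┃     ###   ##      ┃                 
┃             ###   ┃                 
┃                ###┃━━━━━━━━━━━┓     
┃                   ┃           ┃     
┃                +++┃───────────┨     
┃     ++            ┃...........┃     
┃       +++         ┃...........┃     
┃                   ┃...........┃     
┃         ....      ┃...........┃     
┃             ...   ┃...........┃     
┃                   ┃...........┃     
┃                   ┃...........┃     
┃                   ┃...........┃     
┃                   ┃...........┃     
┃                   ┃...........┃     
┗━━━━━━━━━━━━━━━━━━━┛~~.........┃     
...═....##..........~~~.....♣...┃     
......^..#...........~....♣.♣...┃     
......^.^....................♣..┃     
━━━━━━━━━━━━━━━━━━━━━━━━━━━━━━━━┛     


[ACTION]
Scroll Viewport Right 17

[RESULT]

───────────────────┨                  
+    ### ##        ┃                  
     ###   ##      ┃                  
             ###   ┃                  
                ###┃━━━━━━━━━━━┓      
                   ┃           ┃      
                +++┃───────────┨      
     ++            ┃...........┃      
       +++         ┃...........┃      
                   ┃...........┃      
         ....      ┃...........┃      
             ...   ┃...........┃      
                   ┃...........┃      
                   ┃...........┃      
                   ┃...........┃      
                   ┃...........┃      
                   ┃...........┃      
━━━━━━━━━━━━━━━━━━━┛~~.........┃      
..═....##..........~~~.....♣...┃      
.....^..#...........~....♣.♣...┃      
.....^.^....................♣..┃      
━━━━━━━━━━━━━━━━━━━━━━━━━━━━━━━┛      


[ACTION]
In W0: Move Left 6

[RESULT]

───────────────────┨                  
+    ### ##        ┃                  
     ###   ##      ┃                  
             ###   ┃                  
                ###┃━━━━━━━━━━━┓      
                   ┃           ┃      
                +++┃───────────┨      
     ++            ┃...........┃      
       +++         ┃♣..........┃      
                   ┃...........┃      
         ....      ┃...........┃      
             ...   ┃...........┃      
                   ┃...........┃      
                   ┃...........┃      
                   ┃.~~........┃      
                   ┃~~.........┃      
                   ┃...........┃      
━━━━━━━━━━━━━━━━━━━┛.~....~~...┃      
........═....##..........~~~...┃      
.^.........^..#...........~....┃      
^^.........^.^.................┃      
━━━━━━━━━━━━━━━━━━━━━━━━━━━━━━━┛      


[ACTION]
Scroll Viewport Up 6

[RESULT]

                                      
                                      
                                      
                                      
━━━━━━━━━━━━━━━━━━━┓                  
 DrawingCanvas     ┃                  
───────────────────┨                  
+    ### ##        ┃                  
     ###   ##      ┃                  
             ###   ┃                  
                ###┃━━━━━━━━━━━┓      
                   ┃           ┃      
                +++┃───────────┨      
     ++            ┃...........┃      
       +++         ┃♣..........┃      
                   ┃...........┃      
         ....      ┃...........┃      
             ...   ┃...........┃      
                   ┃...........┃      
                   ┃...........┃      
                   ┃.~~........┃      
                   ┃~~.........┃      


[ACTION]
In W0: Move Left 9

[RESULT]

                                      
                                      
                                      
                                      
━━━━━━━━━━━━━━━━━━━┓                  
 DrawingCanvas     ┃                  
───────────────────┨                  
+    ### ##        ┃                  
     ###   ##      ┃                  
             ###   ┃                  
                ###┃━━━━━━━━━━━┓      
                   ┃           ┃      
                +++┃───────────┨      
     ++            ┃......♣.♣..┃      
       +++         ┃......♣♣.♣.┃      
                   ┃......♣....┃      
         ....      ┃...........┃      
             ...   ┃...........┃      
                   ┃...........┃      
                   ┃...........┃      
                   ┃..........~┃      
                   ┃.........~~┃      


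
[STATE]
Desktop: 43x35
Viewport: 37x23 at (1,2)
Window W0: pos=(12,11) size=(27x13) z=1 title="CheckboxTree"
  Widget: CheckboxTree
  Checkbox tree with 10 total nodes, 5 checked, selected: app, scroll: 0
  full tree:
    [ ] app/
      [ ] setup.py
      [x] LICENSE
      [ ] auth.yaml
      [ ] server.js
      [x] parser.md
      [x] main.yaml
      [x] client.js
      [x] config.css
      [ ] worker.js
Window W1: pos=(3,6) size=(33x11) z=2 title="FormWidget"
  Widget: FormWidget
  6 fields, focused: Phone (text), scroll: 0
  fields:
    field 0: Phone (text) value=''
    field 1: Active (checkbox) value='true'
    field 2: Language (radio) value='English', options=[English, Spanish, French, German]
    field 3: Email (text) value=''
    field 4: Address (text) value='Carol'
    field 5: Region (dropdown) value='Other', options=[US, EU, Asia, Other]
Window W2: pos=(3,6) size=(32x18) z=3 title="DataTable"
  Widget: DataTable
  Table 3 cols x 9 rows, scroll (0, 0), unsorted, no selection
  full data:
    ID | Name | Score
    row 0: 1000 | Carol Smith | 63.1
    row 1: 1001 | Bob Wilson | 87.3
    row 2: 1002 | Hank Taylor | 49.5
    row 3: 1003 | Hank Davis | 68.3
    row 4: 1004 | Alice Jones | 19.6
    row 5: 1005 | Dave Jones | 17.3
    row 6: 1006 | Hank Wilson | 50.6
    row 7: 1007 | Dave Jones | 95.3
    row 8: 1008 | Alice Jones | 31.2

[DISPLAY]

                                     
                                     
                                     
                                     
  ┏━━━━━━━━━━━━━━━━━━━━━━━━━━━━━━┓┓  
  ┃ DataTable                    ┃┃  
  ┠──────────────────────────────┨┨  
  ┃ID  │Name       │Score        ┃┃  
  ┃────┼───────────┼─────        ┃┃  
  ┃1000│Carol Smith│63.1         ┃┃━━
  ┃1001│Bob Wilson │87.3         ┃┃  
  ┃1002│Hank Taylor│49.5         ┃┃──
  ┃1003│Hank Davis │68.3         ┃┃  
  ┃1004│Alice Jones│19.6         ┃┃  
  ┃1005│Dave Jones │17.3         ┃┛  
  ┃1006│Hank Wilson│50.6         ┃   
  ┃1007│Dave Jones │95.3         ┃   
  ┃1008│Alice Jones│31.2         ┃   
  ┃                              ┃   
  ┃                              ┃   
  ┃                              ┃   
  ┗━━━━━━━━━━━━━━━━━━━━━━━━━━━━━━┛━━━
                                     


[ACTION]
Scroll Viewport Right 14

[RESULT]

                                     
                                     
                                     
                                     
━━━━━━━━━━━━━━━━━━━━━━━━━━━━┓┓       
ataTable                    ┃┃       
────────────────────────────┨┨       
  │Name       │Score        ┃┃       
──┼───────────┼─────        ┃┃       
00│Carol Smith│63.1         ┃┃━━┓    
01│Bob Wilson │87.3         ┃┃  ┃    
02│Hank Taylor│49.5         ┃┃──┨    
03│Hank Davis │68.3         ┃┃  ┃    
04│Alice Jones│19.6         ┃┃  ┃    
05│Dave Jones │17.3         ┃┛  ┃    
06│Hank Wilson│50.6         ┃   ┃    
07│Dave Jones │95.3         ┃   ┃    
08│Alice Jones│31.2         ┃   ┃    
                            ┃   ┃    
                            ┃   ┃    
                            ┃   ┃    
━━━━━━━━━━━━━━━━━━━━━━━━━━━━┛━━━┛    
                                     


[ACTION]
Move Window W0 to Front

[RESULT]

                                     
                                     
                                     
                                     
━━━━━━━━━━━━━━━━━━━━━━━━━━━━┓┓       
ataTable                    ┃┃       
────────────────────────────┨┨       
  │Name       │Score        ┃┃       
──┼───────────┼─────        ┃┃       
00│Car┏━━━━━━━━━━━━━━━━━━━━━━━━━┓    
01│Bob┃ CheckboxTree            ┃    
02│Han┠─────────────────────────┨    
03│Han┃>[-] app/                ┃    
04│Ali┃   [ ] setup.py          ┃    
05│Dav┃   [x] LICENSE           ┃    
06│Han┃   [ ] auth.yaml         ┃    
07│Dav┃   [ ] server.js         ┃    
08│Ali┃   [x] parser.md         ┃    
      ┃   [x] main.yaml         ┃    
      ┃   [x] client.js         ┃    
      ┃   [x] config.css        ┃    
━━━━━━┗━━━━━━━━━━━━━━━━━━━━━━━━━┛    
                                     


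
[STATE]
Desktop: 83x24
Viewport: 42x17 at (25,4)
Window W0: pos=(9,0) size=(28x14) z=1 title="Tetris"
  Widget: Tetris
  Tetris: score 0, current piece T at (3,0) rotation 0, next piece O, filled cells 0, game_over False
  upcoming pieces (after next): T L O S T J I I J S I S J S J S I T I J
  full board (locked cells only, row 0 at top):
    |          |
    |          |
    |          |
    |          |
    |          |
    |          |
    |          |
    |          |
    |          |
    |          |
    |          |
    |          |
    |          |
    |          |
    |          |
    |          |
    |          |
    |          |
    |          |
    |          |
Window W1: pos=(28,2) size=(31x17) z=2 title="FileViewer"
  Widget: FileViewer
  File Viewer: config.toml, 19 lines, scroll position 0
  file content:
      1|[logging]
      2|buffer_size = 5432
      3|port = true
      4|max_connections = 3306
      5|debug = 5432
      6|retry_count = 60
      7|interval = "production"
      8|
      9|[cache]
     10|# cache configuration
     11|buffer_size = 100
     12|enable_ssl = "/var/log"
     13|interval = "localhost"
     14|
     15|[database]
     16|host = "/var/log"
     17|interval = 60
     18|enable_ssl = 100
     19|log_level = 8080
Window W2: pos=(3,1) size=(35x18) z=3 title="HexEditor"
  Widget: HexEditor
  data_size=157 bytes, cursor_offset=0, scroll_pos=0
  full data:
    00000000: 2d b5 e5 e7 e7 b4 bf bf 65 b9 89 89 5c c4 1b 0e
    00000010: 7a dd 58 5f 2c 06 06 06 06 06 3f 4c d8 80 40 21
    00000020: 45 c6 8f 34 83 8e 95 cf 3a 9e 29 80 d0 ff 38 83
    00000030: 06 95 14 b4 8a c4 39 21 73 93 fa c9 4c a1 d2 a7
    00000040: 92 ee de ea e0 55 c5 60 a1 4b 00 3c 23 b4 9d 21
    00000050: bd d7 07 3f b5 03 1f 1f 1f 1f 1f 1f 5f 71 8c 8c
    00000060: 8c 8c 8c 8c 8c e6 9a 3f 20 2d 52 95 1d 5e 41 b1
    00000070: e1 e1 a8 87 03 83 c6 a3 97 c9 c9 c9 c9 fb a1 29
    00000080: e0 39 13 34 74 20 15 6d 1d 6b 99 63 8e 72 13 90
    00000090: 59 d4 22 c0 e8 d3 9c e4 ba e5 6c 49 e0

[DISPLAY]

 e7 b4 bf bf┃────────────────────┨        
 2c 06 06 06┃                   ▲┃        
 83 8e 95 cf┃ze = 5432          █┃        
 8a c4 39 21┃ue                 ░┃        
 e0 55 c5 60┃ctions = 3306      ░┃        
 b5 03 1f 1f┃432                ░┃        
 8c e6 9a 3f┃nt = 60            ░┃        
 03 83 c6 a3┃= "production"     ░┃        
 74 20 15 6d┃                   ░┃        
 e8 d3 9c e4┃                   ░┃        
            ┃onfiguration       ░┃        
            ┃ze = 100           ░┃        
            ┃l = "/var/log"     ░┃        
            ┃= "localhost"      ▼┃        
━━━━━━━━━━━━┛━━━━━━━━━━━━━━━━━━━━┛        
                                          
                                          


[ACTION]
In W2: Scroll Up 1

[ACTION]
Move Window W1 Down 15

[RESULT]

 e7 b4 bf bf┃                             
 2c 06 06 06┃                             
 83 8e 95 cf┃                             
 8a c4 39 21┃━━━━━━━━━━━━━━━━━━━━┓        
 e0 55 c5 60┃er                  ┃        
 b5 03 1f 1f┃────────────────────┨        
 8c e6 9a 3f┃                   ▲┃        
 03 83 c6 a3┃ze = 5432          █┃        
 74 20 15 6d┃ue                 ░┃        
 e8 d3 9c e4┃ctions = 3306      ░┃        
            ┃432                ░┃        
            ┃nt = 60            ░┃        
            ┃= "production"     ░┃        
            ┃                   ░┃        
━━━━━━━━━━━━┛                   ░┃        
   ┃# cache configuration       ░┃        
   ┃buffer_size = 100           ░┃        


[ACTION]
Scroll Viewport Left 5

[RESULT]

e5 e7 e7 b4 bf bf┃                        
58 5f 2c 06 06 06┃                        
8f 34 83 8e 95 cf┃                        
14 b4 8a c4 39 21┃━━━━━━━━━━━━━━━━━━━━┓   
de ea e0 55 c5 60┃er                  ┃   
07 3f b5 03 1f 1f┃────────────────────┨   
8c 8c 8c e6 9a 3f┃                   ▲┃   
a8 87 03 83 c6 a3┃ze = 5432          █┃   
13 34 74 20 15 6d┃ue                 ░┃   
22 c0 e8 d3 9c e4┃ctions = 3306      ░┃   
                 ┃432                ░┃   
                 ┃nt = 60            ░┃   
                 ┃= "production"     ░┃   
                 ┃                   ░┃   
━━━━━━━━━━━━━━━━━┛                   ░┃   
        ┃# cache configuration       ░┃   
        ┃buffer_size = 100           ░┃   


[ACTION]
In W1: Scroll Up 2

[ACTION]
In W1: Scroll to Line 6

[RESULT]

e5 e7 e7 b4 bf bf┃                        
58 5f 2c 06 06 06┃                        
8f 34 83 8e 95 cf┃                        
14 b4 8a c4 39 21┃━━━━━━━━━━━━━━━━━━━━┓   
de ea e0 55 c5 60┃er                  ┃   
07 3f b5 03 1f 1f┃────────────────────┨   
8c 8c 8c e6 9a 3f┃nt = 60            ▲┃   
a8 87 03 83 c6 a3┃= "production"     ░┃   
13 34 74 20 15 6d┃                   ░┃   
22 c0 e8 d3 9c e4┃                   ░┃   
                 ┃onfiguration       ░┃   
                 ┃ze = 100           ░┃   
                 ┃l = "/var/log"     ░┃   
                 ┃= "localhost"      ░┃   
━━━━━━━━━━━━━━━━━┛                   ░┃   
        ┃[database]                  ░┃   
        ┃host = "/var/log"           █┃   


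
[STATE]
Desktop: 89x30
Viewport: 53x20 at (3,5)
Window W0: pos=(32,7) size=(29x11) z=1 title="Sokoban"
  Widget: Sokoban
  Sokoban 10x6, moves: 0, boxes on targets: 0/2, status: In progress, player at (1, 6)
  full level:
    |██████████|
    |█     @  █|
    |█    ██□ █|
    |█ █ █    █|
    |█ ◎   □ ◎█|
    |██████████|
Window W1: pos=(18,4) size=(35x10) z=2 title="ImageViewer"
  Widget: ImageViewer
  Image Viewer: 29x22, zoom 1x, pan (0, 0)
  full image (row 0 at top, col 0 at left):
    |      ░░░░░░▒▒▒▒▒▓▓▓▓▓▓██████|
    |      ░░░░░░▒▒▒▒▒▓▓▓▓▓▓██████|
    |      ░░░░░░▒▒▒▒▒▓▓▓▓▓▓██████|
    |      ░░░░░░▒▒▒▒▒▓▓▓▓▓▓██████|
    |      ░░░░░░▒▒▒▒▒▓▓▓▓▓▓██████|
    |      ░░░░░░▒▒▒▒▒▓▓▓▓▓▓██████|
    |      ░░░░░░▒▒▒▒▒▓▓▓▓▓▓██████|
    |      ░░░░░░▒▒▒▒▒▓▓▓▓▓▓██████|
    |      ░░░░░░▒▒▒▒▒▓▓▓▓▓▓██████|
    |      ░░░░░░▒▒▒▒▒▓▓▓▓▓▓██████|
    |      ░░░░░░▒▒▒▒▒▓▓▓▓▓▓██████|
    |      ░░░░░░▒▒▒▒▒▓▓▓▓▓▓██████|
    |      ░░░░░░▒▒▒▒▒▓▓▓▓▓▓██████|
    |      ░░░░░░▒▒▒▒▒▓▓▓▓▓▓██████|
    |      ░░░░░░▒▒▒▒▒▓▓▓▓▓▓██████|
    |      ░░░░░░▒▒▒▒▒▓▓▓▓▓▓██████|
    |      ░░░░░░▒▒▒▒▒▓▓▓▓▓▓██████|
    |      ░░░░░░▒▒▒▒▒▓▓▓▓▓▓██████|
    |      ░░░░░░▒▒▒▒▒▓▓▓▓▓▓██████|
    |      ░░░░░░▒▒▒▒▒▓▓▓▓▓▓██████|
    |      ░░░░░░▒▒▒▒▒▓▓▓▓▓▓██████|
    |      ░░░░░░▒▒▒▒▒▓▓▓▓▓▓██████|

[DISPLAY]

               ┃ ImageViewer                     ┃   
               ┠─────────────────────────────────┨   
               ┃      ░░░░░░▒▒▒▒▒▓▓▓▓▓▓██████    ┃━━━
               ┃      ░░░░░░▒▒▒▒▒▓▓▓▓▓▓██████    ┃   
               ┃      ░░░░░░▒▒▒▒▒▓▓▓▓▓▓██████    ┃───
               ┃      ░░░░░░▒▒▒▒▒▓▓▓▓▓▓██████    ┃   
               ┃      ░░░░░░▒▒▒▒▒▓▓▓▓▓▓██████    ┃   
               ┃      ░░░░░░▒▒▒▒▒▓▓▓▓▓▓██████    ┃   
               ┗━━━━━━━━━━━━━━━━━━━━━━━━━━━━━━━━━┛   
                             ┃█ ◎   □ ◎█             
                             ┃██████████             
                             ┃Moves: 0  0/2          
                             ┗━━━━━━━━━━━━━━━━━━━━━━━
                                                     
                                                     
                                                     
                                                     
                                                     
                                                     
                                                     


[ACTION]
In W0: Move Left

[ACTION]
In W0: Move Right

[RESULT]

               ┃ ImageViewer                     ┃   
               ┠─────────────────────────────────┨   
               ┃      ░░░░░░▒▒▒▒▒▓▓▓▓▓▓██████    ┃━━━
               ┃      ░░░░░░▒▒▒▒▒▓▓▓▓▓▓██████    ┃   
               ┃      ░░░░░░▒▒▒▒▒▓▓▓▓▓▓██████    ┃───
               ┃      ░░░░░░▒▒▒▒▒▓▓▓▓▓▓██████    ┃   
               ┃      ░░░░░░▒▒▒▒▒▓▓▓▓▓▓██████    ┃   
               ┃      ░░░░░░▒▒▒▒▒▓▓▓▓▓▓██████    ┃   
               ┗━━━━━━━━━━━━━━━━━━━━━━━━━━━━━━━━━┛   
                             ┃█ ◎   □ ◎█             
                             ┃██████████             
                             ┃Moves: 2  0/2          
                             ┗━━━━━━━━━━━━━━━━━━━━━━━
                                                     
                                                     
                                                     
                                                     
                                                     
                                                     
                                                     


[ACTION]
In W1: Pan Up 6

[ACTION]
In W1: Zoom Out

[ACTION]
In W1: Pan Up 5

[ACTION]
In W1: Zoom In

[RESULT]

               ┃ ImageViewer                     ┃   
               ┠─────────────────────────────────┨   
               ┃            ░░░░░░░░░░░░▒▒▒▒▒▒▒▒▒┃━━━
               ┃            ░░░░░░░░░░░░▒▒▒▒▒▒▒▒▒┃   
               ┃            ░░░░░░░░░░░░▒▒▒▒▒▒▒▒▒┃───
               ┃            ░░░░░░░░░░░░▒▒▒▒▒▒▒▒▒┃   
               ┃            ░░░░░░░░░░░░▒▒▒▒▒▒▒▒▒┃   
               ┃            ░░░░░░░░░░░░▒▒▒▒▒▒▒▒▒┃   
               ┗━━━━━━━━━━━━━━━━━━━━━━━━━━━━━━━━━┛   
                             ┃█ ◎   □ ◎█             
                             ┃██████████             
                             ┃Moves: 2  0/2          
                             ┗━━━━━━━━━━━━━━━━━━━━━━━
                                                     
                                                     
                                                     
                                                     
                                                     
                                                     
                                                     


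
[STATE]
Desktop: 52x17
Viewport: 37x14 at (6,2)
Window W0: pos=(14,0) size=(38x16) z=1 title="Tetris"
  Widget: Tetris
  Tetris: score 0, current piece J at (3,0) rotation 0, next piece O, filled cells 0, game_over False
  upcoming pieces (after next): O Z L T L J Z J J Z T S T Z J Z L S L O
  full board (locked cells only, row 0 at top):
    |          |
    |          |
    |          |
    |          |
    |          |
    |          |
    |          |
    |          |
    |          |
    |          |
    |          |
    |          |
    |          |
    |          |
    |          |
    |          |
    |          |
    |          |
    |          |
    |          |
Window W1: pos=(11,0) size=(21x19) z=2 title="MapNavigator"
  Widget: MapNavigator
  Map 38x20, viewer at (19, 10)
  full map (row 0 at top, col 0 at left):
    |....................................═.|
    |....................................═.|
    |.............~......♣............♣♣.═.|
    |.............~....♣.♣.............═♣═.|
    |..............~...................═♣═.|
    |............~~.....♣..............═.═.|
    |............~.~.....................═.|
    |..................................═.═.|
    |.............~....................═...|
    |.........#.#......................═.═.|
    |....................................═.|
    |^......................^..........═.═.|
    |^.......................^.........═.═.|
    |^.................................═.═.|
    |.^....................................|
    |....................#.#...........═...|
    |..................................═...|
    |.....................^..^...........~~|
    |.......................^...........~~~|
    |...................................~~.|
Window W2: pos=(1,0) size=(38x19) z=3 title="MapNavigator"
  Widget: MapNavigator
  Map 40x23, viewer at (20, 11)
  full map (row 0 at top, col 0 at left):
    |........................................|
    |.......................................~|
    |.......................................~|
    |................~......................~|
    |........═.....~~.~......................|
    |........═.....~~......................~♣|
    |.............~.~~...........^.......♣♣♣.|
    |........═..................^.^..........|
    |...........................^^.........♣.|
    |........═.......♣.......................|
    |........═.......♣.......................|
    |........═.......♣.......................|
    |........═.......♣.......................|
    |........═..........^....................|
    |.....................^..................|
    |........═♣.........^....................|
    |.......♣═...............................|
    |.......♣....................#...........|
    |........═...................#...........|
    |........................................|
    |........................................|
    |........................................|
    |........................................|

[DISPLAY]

────────────────────────────────┨────
..═.....~~.~....................┃    
..═.....~~......................┃    
.......~.~~...........^.......♣♣┃    
..═..................^.^........┃    
.....................^^.........┃    
..═.......♣.....................┃    
..═.......♣.....................┃    
..═.......♣...@.................┃    
..═.......♣.....................┃    
..═..........^..................┃    
...............^................┃    
..═♣.........^..................┃    
.♣═.............................┃━━━━


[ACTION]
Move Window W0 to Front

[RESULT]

────────┠────────────────────────────
..═.....┃          │Next:            
..═.....┃          │▓▓               
.......~┃          │▓▓               
..═.....┃          │                 
........┃          │                 
..═.....┃          │                 
..═.....┃          │Score:           
..═.....┃          │0                
..═.....┃          │                 
..═.....┃          │                 
........┃          │                 
..═♣....┃          │                 
.♣═.....┗━━━━━━━━━━━━━━━━━━━━━━━━━━━━


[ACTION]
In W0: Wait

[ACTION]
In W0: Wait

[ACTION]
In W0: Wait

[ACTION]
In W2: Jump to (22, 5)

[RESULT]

────────┠────────────────────────────
        ┃          │Next:            
        ┃          │▓▓               
........┃          │▓▓               
........┃          │                 
........┃          │                 
........┃          │                 
═.....~~┃          │Score:           
═.....~~┃          │0                
.....~.~┃          │                 
═.......┃          │                 
........┃          │                 
═.......┃          │                 
═.......┗━━━━━━━━━━━━━━━━━━━━━━━━━━━━
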